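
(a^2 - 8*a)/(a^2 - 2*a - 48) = a/(a + 6)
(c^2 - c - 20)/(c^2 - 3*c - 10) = (c + 4)/(c + 2)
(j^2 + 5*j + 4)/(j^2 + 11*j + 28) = (j + 1)/(j + 7)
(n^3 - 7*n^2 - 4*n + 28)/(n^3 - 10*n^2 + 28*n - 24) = (n^2 - 5*n - 14)/(n^2 - 8*n + 12)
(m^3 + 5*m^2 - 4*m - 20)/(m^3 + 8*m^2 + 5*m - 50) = (m + 2)/(m + 5)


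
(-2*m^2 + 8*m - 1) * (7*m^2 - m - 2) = -14*m^4 + 58*m^3 - 11*m^2 - 15*m + 2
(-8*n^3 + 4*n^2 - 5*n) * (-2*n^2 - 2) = 16*n^5 - 8*n^4 + 26*n^3 - 8*n^2 + 10*n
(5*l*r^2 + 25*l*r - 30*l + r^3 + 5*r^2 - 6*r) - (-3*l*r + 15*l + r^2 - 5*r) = 5*l*r^2 + 28*l*r - 45*l + r^3 + 4*r^2 - r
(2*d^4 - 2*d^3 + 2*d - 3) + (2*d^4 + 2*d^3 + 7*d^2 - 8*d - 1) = 4*d^4 + 7*d^2 - 6*d - 4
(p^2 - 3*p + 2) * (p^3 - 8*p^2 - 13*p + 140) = p^5 - 11*p^4 + 13*p^3 + 163*p^2 - 446*p + 280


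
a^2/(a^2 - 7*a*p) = a/(a - 7*p)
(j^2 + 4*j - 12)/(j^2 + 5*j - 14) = (j + 6)/(j + 7)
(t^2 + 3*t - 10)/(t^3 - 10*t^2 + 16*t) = (t + 5)/(t*(t - 8))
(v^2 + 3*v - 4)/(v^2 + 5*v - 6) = (v + 4)/(v + 6)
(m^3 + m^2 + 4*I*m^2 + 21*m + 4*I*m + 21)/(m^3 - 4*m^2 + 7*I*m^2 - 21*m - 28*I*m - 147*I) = (m^2 + m*(1 - 3*I) - 3*I)/(m^2 - 4*m - 21)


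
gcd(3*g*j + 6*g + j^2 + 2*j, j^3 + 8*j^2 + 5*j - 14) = j + 2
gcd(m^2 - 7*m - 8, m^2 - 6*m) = 1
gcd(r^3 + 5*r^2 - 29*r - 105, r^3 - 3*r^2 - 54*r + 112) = r + 7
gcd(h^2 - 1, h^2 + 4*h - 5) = h - 1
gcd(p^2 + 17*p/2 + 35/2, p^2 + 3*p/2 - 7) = p + 7/2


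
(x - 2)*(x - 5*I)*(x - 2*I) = x^3 - 2*x^2 - 7*I*x^2 - 10*x + 14*I*x + 20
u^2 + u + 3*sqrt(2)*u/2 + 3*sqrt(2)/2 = (u + 1)*(u + 3*sqrt(2)/2)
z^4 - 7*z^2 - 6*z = z*(z - 3)*(z + 1)*(z + 2)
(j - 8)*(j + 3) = j^2 - 5*j - 24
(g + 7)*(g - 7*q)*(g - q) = g^3 - 8*g^2*q + 7*g^2 + 7*g*q^2 - 56*g*q + 49*q^2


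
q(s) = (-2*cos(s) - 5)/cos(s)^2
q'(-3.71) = 7.48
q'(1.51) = -45041.54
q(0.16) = -7.16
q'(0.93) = -42.00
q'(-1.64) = -29755.26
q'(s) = 2*(-2*cos(s) - 5)*sin(s)/cos(s)^3 + 2*sin(s)/cos(s)^2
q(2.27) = -8.96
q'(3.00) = 1.17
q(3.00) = -3.08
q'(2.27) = 25.01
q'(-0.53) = 9.23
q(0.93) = -17.34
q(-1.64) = -1016.77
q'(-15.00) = -12.58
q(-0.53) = -9.03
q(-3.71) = -4.67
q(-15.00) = -6.03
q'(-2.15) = -45.45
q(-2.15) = -13.03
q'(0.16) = -1.98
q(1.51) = -1387.33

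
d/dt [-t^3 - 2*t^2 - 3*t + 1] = -3*t^2 - 4*t - 3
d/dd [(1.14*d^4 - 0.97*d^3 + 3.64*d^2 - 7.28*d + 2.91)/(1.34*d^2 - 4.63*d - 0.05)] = (3.0552*d^5 - 17.1344*d^4 + 8.7542*d^3 - 6.9525*d^2 - 8.1628*d + 13.8373)/(1.7956*d^4 - 12.4084*d^3 + 21.3029*d^2 + 0.463*d + 0.0025)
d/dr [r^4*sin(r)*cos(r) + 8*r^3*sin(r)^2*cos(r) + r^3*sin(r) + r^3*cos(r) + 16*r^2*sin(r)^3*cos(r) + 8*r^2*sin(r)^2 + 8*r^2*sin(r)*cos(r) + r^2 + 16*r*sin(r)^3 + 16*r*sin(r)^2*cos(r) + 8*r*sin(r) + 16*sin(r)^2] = -2*r^4*sin(r)^2 + r^4 - 24*r^3*sin(r)^3 + 4*r^3*sin(r)*cos(r) + 15*r^3*sin(r) + r^3*cos(r) - 64*r^2*sin(r)^4 + 24*r^2*sin(r)^2*cos(r) + 44*r^2*sin(r)^2 + 4*r^2*sin(r)*cos(r) + 12*sqrt(2)*r^2*sin(r)*cos(r + pi/4) + 3*sqrt(2)*r^2*sin(r + pi/4) + 8*r^2 + 32*r*sin(r)^3*cos(r) + 48*sqrt(2)*r*sin(r)^2*cos(r + pi/4) + 16*sqrt(2)*r*sin(r)*sin(r + pi/4) + 32*r*sin(r) + 8*r*cos(r) + 2*r + 16*sqrt(2)*sin(r)^2*sin(r + pi/4) + 32*sin(r)*cos(r) + 8*sin(r)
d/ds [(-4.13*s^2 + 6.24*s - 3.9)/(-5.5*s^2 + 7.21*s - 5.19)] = (4.5427*s^2 - 0.0305999999999926*s - 4.2666)/(30.25*s^4 - 79.31*s^3 + 109.0741*s^2 - 74.8398*s + 26.9361)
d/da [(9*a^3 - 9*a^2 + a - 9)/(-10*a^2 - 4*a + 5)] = (-90*a^4 - 72*a^3 + 181*a^2 - 270*a - 31)/(100*a^4 + 80*a^3 - 84*a^2 - 40*a + 25)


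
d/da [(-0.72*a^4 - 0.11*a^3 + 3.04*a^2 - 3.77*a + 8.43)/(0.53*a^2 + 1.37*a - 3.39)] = (-0.7632*a^5 - 3.0175*a^4 + 9.4618*a^3 + 7.2816*a^2 - 29.547*a + 1.2312)/(0.2809*a^4 + 1.4522*a^3 - 1.7165*a^2 - 9.2886*a + 11.4921)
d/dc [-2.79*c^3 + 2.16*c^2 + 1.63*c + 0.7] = -8.37*c^2 + 4.32*c + 1.63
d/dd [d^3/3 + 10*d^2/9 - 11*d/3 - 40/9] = d^2 + 20*d/9 - 11/3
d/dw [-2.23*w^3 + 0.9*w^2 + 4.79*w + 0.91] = -6.69*w^2 + 1.8*w + 4.79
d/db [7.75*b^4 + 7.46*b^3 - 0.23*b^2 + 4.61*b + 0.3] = 31.0*b^3 + 22.38*b^2 - 0.46*b + 4.61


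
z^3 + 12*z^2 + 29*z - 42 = (z - 1)*(z + 6)*(z + 7)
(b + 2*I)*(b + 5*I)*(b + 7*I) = b^3 + 14*I*b^2 - 59*b - 70*I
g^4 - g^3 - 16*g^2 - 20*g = g*(g - 5)*(g + 2)^2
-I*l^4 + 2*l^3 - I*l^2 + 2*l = l*(l - I)*(l + 2*I)*(-I*l + 1)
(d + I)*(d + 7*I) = d^2 + 8*I*d - 7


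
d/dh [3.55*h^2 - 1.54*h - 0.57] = 7.1*h - 1.54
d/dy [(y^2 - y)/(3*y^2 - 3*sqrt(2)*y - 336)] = (-y*(y - 1)*(2*y - sqrt(2)) + (1 - 2*y)*(-y^2 + sqrt(2)*y + 112))/(3*(-y^2 + sqrt(2)*y + 112)^2)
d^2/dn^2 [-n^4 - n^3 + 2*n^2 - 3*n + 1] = -12*n^2 - 6*n + 4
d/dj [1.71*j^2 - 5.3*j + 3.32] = 3.42*j - 5.3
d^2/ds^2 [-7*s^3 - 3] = -42*s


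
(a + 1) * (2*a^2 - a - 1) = 2*a^3 + a^2 - 2*a - 1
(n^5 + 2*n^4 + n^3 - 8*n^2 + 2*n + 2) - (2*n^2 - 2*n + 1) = n^5 + 2*n^4 + n^3 - 10*n^2 + 4*n + 1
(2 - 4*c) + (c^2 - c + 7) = c^2 - 5*c + 9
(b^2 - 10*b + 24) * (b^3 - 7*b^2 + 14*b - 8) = b^5 - 17*b^4 + 108*b^3 - 316*b^2 + 416*b - 192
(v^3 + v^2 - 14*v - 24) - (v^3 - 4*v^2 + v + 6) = 5*v^2 - 15*v - 30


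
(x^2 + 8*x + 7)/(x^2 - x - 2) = (x + 7)/(x - 2)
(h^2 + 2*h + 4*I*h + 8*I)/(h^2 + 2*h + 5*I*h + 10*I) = (h + 4*I)/(h + 5*I)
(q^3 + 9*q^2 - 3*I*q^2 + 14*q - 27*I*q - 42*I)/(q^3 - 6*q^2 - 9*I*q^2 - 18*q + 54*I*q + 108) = (q^2 + 9*q + 14)/(q^2 - 6*q*(1 + I) + 36*I)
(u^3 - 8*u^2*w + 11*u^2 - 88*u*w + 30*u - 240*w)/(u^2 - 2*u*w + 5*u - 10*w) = (u^2 - 8*u*w + 6*u - 48*w)/(u - 2*w)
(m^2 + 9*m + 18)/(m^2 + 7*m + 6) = (m + 3)/(m + 1)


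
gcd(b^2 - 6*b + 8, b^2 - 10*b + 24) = b - 4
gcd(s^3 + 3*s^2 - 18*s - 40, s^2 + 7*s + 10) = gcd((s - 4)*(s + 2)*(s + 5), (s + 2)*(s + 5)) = s^2 + 7*s + 10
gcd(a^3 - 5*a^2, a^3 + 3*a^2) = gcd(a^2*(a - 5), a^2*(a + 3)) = a^2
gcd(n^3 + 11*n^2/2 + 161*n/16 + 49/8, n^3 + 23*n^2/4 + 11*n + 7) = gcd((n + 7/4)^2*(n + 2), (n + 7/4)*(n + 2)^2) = n^2 + 15*n/4 + 7/2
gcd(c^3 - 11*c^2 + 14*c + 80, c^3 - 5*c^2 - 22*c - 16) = c^2 - 6*c - 16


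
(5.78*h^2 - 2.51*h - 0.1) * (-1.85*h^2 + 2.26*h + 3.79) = -10.693*h^4 + 17.7063*h^3 + 16.4186*h^2 - 9.7389*h - 0.379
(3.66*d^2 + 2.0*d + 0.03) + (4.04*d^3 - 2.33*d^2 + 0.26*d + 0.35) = 4.04*d^3 + 1.33*d^2 + 2.26*d + 0.38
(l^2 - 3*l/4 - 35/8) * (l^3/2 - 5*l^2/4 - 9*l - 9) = l^5/2 - 13*l^4/8 - 41*l^3/4 + 103*l^2/32 + 369*l/8 + 315/8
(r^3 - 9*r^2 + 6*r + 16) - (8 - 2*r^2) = r^3 - 7*r^2 + 6*r + 8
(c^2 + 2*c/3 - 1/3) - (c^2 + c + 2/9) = -c/3 - 5/9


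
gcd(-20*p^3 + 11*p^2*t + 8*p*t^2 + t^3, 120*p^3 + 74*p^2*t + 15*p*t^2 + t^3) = 20*p^2 + 9*p*t + t^2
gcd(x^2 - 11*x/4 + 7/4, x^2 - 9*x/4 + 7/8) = x - 7/4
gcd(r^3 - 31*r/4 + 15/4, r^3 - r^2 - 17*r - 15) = r + 3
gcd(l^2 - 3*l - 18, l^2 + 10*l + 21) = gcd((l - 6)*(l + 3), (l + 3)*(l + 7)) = l + 3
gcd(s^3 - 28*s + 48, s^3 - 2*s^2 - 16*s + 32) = s^2 - 6*s + 8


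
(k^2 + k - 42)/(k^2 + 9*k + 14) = (k - 6)/(k + 2)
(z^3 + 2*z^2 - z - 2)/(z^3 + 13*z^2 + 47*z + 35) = (z^2 + z - 2)/(z^2 + 12*z + 35)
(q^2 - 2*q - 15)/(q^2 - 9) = (q - 5)/(q - 3)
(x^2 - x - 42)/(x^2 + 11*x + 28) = (x^2 - x - 42)/(x^2 + 11*x + 28)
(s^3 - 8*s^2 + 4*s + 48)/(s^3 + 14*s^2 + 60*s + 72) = (s^2 - 10*s + 24)/(s^2 + 12*s + 36)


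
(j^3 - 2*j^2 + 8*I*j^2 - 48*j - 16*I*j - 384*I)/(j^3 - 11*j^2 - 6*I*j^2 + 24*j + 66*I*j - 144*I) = (j^2 + j*(6 + 8*I) + 48*I)/(j^2 + j*(-3 - 6*I) + 18*I)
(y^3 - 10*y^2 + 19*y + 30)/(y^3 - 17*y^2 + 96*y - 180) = (y + 1)/(y - 6)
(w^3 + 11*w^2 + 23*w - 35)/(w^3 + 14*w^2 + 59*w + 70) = (w - 1)/(w + 2)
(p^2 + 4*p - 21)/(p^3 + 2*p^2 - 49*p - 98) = (p - 3)/(p^2 - 5*p - 14)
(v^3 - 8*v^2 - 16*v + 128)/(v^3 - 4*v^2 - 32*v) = (v - 4)/v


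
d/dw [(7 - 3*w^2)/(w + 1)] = (3*w^2 - 6*w*(w + 1) - 7)/(w + 1)^2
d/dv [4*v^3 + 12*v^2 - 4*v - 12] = 12*v^2 + 24*v - 4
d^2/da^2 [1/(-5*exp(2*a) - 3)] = (60 - 100*exp(2*a))*exp(2*a)/(5*exp(2*a) + 3)^3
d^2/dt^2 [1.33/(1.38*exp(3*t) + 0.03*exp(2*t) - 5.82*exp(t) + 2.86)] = ((-16.5186*exp(2*t) - 0.1596*exp(t) + 7.7406)*(1.38*exp(3*t) + 0.03*exp(2*t) - 5.82*exp(t) + 2.86) + 1.33*(4.14*exp(2*t) + 0.06*exp(t) - 5.82)*(8.28*exp(2*t) + 0.12*exp(t) - 11.64)*exp(t))*exp(t)/(1.38*exp(3*t) + 0.03*exp(2*t) - 5.82*exp(t) + 2.86)^3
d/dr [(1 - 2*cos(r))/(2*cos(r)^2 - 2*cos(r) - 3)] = 2*(2*cos(r) - cos(2*r) - 5)*sin(r)/(2*cos(r) - cos(2*r) + 2)^2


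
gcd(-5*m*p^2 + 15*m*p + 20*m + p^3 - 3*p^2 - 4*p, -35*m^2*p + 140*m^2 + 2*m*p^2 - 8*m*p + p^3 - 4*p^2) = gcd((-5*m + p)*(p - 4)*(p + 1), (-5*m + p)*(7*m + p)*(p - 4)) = -5*m*p + 20*m + p^2 - 4*p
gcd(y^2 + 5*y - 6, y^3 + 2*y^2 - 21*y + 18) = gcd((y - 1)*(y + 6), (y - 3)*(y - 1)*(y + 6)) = y^2 + 5*y - 6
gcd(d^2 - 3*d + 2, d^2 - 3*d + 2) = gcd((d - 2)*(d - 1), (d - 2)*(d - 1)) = d^2 - 3*d + 2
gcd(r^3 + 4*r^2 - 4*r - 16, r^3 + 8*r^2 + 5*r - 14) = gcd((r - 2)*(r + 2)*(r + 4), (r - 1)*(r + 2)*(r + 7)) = r + 2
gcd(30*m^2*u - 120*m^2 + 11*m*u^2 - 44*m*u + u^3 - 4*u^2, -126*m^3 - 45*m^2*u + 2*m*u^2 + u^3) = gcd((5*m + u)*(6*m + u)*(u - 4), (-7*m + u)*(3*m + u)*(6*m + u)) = 6*m + u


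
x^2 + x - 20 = (x - 4)*(x + 5)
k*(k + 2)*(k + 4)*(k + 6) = k^4 + 12*k^3 + 44*k^2 + 48*k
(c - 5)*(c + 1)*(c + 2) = c^3 - 2*c^2 - 13*c - 10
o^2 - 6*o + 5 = (o - 5)*(o - 1)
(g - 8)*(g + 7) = g^2 - g - 56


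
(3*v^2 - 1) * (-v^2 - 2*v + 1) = -3*v^4 - 6*v^3 + 4*v^2 + 2*v - 1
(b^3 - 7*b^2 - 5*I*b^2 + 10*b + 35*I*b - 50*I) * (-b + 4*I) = -b^4 + 7*b^3 + 9*I*b^3 + 10*b^2 - 63*I*b^2 - 140*b + 90*I*b + 200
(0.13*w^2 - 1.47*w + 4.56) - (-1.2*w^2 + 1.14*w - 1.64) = 1.33*w^2 - 2.61*w + 6.2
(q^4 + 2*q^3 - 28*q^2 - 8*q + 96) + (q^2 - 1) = q^4 + 2*q^3 - 27*q^2 - 8*q + 95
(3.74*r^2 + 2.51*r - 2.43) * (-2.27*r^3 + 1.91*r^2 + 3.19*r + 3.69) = -8.4898*r^5 + 1.4457*r^4 + 22.2408*r^3 + 17.1662*r^2 + 1.5102*r - 8.9667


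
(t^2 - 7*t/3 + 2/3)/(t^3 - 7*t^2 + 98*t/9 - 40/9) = 3*(3*t^2 - 7*t + 2)/(9*t^3 - 63*t^2 + 98*t - 40)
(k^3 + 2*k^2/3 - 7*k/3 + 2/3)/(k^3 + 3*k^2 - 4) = (k - 1/3)/(k + 2)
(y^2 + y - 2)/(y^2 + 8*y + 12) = (y - 1)/(y + 6)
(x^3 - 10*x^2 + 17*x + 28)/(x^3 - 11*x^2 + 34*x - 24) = (x^2 - 6*x - 7)/(x^2 - 7*x + 6)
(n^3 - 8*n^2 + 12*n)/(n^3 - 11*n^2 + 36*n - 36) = n/(n - 3)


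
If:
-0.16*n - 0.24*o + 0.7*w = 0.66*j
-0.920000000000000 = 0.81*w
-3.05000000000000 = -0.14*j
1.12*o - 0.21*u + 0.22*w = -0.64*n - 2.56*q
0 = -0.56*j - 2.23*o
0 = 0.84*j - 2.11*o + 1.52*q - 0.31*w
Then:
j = 21.79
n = -86.63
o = -5.47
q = -19.87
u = -536.55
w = -1.14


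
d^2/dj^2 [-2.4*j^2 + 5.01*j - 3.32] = -4.80000000000000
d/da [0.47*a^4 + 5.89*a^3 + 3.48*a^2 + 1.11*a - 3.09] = 1.88*a^3 + 17.67*a^2 + 6.96*a + 1.11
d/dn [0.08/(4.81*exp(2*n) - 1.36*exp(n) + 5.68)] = (0.1088 - 0.7696*exp(n))*exp(n)/(4.81*exp(2*n) - 1.36*exp(n) + 5.68)^2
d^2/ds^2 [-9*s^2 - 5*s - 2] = -18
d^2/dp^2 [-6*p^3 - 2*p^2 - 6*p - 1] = -36*p - 4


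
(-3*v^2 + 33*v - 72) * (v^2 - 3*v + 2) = -3*v^4 + 42*v^3 - 177*v^2 + 282*v - 144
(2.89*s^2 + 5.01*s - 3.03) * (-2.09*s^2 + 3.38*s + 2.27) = -6.0401*s^4 - 0.702699999999998*s^3 + 29.8268*s^2 + 1.1313*s - 6.8781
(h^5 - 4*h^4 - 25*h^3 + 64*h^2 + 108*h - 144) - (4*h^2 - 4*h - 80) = h^5 - 4*h^4 - 25*h^3 + 60*h^2 + 112*h - 64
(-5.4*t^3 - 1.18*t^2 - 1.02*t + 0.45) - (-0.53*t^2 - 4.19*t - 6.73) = -5.4*t^3 - 0.65*t^2 + 3.17*t + 7.18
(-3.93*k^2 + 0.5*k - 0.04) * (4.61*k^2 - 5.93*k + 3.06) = -18.1173*k^4 + 25.6099*k^3 - 15.1752*k^2 + 1.7672*k - 0.1224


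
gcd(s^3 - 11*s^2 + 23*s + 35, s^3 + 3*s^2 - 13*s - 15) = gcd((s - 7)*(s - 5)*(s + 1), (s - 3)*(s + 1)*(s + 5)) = s + 1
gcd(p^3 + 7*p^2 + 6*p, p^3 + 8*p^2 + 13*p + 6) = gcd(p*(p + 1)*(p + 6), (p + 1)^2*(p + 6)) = p^2 + 7*p + 6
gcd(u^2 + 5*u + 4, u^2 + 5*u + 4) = u^2 + 5*u + 4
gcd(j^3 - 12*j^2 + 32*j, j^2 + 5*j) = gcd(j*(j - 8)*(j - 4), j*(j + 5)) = j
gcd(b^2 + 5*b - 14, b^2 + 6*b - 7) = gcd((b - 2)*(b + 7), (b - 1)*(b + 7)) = b + 7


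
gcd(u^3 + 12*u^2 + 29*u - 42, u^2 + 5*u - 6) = u^2 + 5*u - 6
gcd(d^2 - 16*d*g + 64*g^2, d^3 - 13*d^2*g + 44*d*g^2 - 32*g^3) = d - 8*g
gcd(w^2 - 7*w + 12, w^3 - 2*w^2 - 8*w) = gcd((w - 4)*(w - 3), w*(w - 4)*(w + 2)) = w - 4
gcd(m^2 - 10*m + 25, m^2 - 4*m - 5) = m - 5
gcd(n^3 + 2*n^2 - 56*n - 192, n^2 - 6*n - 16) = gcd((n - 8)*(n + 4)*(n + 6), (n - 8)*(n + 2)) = n - 8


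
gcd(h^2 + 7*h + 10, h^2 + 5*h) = h + 5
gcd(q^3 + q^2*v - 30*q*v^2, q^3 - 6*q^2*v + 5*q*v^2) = q^2 - 5*q*v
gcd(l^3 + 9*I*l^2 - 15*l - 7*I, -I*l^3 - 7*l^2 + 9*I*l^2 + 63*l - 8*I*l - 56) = 1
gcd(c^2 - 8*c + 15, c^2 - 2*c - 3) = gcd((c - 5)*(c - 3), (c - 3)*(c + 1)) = c - 3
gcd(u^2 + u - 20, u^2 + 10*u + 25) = u + 5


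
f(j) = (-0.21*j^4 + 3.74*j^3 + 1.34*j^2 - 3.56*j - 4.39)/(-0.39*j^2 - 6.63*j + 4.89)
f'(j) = (0.78*j + 6.63)*(-0.21*j^4 + 3.74*j^3 + 1.34*j^2 - 3.56*j - 4.39)/(-0.39*j^2 - 6.63*j + 4.89)^2 + (-0.84*j^3 + 11.22*j^2 + 2.68*j - 3.56)/(-0.39*j^2 - 6.63*j + 4.89) = (0.1638*j^5 + 2.7183*j^4 - 53.7*j^3 + 44.5932*j^2 + 9.681*j - 46.5141)/(0.1521*j^4 + 5.1714*j^3 + 40.1427*j^2 - 64.8414*j + 23.9121)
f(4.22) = -7.29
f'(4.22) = -2.40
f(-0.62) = -0.29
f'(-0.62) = -0.28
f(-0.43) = -0.38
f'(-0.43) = -0.65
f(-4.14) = -11.45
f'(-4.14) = 7.73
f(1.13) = 0.53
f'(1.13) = -5.35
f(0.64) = -10.62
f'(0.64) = -150.31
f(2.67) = -3.60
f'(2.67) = -2.32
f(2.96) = -4.28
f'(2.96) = -2.35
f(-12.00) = -374.20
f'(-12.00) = 143.27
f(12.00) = -17.23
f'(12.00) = 0.63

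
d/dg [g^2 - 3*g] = 2*g - 3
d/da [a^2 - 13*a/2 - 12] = 2*a - 13/2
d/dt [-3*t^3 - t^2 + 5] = t*(-9*t - 2)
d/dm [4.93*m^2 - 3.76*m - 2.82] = 9.86*m - 3.76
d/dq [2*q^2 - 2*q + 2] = 4*q - 2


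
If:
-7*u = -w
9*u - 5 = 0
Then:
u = 5/9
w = 35/9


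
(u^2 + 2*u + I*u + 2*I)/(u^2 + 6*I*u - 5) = (u + 2)/(u + 5*I)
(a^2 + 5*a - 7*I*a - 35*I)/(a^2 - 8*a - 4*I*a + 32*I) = (a^2 + a*(5 - 7*I) - 35*I)/(a^2 - 4*a*(2 + I) + 32*I)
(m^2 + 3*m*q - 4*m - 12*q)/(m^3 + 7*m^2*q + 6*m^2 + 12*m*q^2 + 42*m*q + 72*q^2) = (m - 4)/(m^2 + 4*m*q + 6*m + 24*q)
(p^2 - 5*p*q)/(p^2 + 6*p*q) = (p - 5*q)/(p + 6*q)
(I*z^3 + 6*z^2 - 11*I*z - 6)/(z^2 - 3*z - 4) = (-I*z^3 - 6*z^2 + 11*I*z + 6)/(-z^2 + 3*z + 4)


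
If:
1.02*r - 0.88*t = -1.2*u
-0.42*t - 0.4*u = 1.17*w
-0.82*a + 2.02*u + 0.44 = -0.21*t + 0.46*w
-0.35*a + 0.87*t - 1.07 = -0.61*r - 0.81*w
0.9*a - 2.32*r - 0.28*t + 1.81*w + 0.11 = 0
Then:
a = -14.63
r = -1.40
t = -7.62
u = -4.40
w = 4.24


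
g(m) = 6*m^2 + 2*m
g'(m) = 12*m + 2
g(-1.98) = 19.56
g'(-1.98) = -21.76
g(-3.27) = 57.62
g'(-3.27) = -37.24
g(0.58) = 3.18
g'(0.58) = 8.96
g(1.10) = 9.46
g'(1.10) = 15.20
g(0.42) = 1.90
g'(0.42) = 7.04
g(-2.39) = 29.49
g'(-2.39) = -26.68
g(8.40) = 440.16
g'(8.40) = 102.80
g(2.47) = 41.55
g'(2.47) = 31.64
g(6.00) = 228.00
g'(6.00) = 74.00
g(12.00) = 888.00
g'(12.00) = 146.00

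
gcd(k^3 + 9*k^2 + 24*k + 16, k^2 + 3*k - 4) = k + 4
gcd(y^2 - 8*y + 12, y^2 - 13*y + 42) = y - 6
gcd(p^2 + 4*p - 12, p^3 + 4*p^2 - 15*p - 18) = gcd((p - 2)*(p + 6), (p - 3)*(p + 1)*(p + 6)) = p + 6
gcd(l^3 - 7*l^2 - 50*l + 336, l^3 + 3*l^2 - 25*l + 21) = l + 7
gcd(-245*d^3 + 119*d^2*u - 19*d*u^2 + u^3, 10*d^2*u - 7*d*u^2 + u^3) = -5*d + u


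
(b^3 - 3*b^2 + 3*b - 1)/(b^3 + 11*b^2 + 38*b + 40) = (b^3 - 3*b^2 + 3*b - 1)/(b^3 + 11*b^2 + 38*b + 40)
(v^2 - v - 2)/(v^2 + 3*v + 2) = (v - 2)/(v + 2)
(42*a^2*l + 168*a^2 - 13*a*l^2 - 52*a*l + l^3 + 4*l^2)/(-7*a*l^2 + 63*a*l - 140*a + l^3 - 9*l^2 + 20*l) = (-6*a*l - 24*a + l^2 + 4*l)/(l^2 - 9*l + 20)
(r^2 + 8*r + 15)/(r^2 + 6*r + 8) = (r^2 + 8*r + 15)/(r^2 + 6*r + 8)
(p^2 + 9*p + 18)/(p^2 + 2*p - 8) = (p^2 + 9*p + 18)/(p^2 + 2*p - 8)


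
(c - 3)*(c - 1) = c^2 - 4*c + 3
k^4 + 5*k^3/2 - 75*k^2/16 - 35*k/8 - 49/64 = (k - 7/4)*(k + 1/4)*(k + 1/2)*(k + 7/2)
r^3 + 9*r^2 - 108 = (r - 3)*(r + 6)^2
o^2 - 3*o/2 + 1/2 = (o - 1)*(o - 1/2)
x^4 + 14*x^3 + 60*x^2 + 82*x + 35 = (x + 1)^2*(x + 5)*(x + 7)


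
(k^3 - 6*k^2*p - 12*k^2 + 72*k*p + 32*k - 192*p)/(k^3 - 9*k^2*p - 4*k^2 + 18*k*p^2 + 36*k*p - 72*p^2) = (8 - k)/(-k + 3*p)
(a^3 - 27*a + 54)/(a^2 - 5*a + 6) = (a^2 + 3*a - 18)/(a - 2)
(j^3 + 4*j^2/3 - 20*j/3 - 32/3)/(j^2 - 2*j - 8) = (3*j^2 - 2*j - 16)/(3*(j - 4))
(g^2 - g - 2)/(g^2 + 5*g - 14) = (g + 1)/(g + 7)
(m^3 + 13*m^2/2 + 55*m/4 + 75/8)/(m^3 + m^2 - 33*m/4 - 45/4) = (m + 5/2)/(m - 3)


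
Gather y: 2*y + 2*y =4*y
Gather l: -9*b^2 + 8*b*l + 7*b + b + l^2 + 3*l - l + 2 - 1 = -9*b^2 + 8*b + l^2 + l*(8*b + 2) + 1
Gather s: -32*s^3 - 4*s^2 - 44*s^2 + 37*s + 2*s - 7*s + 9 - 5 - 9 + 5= -32*s^3 - 48*s^2 + 32*s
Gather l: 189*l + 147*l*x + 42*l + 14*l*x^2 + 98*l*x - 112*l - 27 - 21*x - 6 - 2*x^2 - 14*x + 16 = l*(14*x^2 + 245*x + 119) - 2*x^2 - 35*x - 17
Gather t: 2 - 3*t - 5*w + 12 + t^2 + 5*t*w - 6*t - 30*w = t^2 + t*(5*w - 9) - 35*w + 14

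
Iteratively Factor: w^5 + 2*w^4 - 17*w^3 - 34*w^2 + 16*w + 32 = (w + 2)*(w^4 - 17*w^2 + 16) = (w - 4)*(w + 2)*(w^3 + 4*w^2 - w - 4) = (w - 4)*(w - 1)*(w + 2)*(w^2 + 5*w + 4) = (w - 4)*(w - 1)*(w + 2)*(w + 4)*(w + 1)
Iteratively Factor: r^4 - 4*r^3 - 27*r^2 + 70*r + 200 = (r + 4)*(r^3 - 8*r^2 + 5*r + 50) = (r - 5)*(r + 4)*(r^2 - 3*r - 10) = (r - 5)*(r + 2)*(r + 4)*(r - 5)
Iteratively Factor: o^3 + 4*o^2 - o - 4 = (o - 1)*(o^2 + 5*o + 4) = (o - 1)*(o + 4)*(o + 1)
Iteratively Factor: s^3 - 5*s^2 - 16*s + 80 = (s + 4)*(s^2 - 9*s + 20) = (s - 4)*(s + 4)*(s - 5)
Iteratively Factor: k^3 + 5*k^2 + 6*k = (k + 3)*(k^2 + 2*k) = (k + 2)*(k + 3)*(k)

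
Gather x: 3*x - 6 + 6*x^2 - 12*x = 6*x^2 - 9*x - 6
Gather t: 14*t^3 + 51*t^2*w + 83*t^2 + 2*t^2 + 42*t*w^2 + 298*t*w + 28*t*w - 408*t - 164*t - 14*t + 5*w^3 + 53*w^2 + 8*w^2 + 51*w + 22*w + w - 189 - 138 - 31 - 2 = 14*t^3 + t^2*(51*w + 85) + t*(42*w^2 + 326*w - 586) + 5*w^3 + 61*w^2 + 74*w - 360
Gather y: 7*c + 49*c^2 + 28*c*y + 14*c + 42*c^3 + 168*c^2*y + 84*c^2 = 42*c^3 + 133*c^2 + 21*c + y*(168*c^2 + 28*c)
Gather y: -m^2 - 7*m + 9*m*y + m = -m^2 + 9*m*y - 6*m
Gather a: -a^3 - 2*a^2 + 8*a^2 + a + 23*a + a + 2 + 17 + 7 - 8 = -a^3 + 6*a^2 + 25*a + 18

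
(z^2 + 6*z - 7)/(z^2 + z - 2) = (z + 7)/(z + 2)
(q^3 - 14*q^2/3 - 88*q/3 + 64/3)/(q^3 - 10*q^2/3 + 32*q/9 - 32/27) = 9*(q^2 - 4*q - 32)/(9*q^2 - 24*q + 16)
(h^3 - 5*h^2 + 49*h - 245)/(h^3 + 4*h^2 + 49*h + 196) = (h - 5)/(h + 4)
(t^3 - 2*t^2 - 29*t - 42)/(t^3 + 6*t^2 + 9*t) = (t^2 - 5*t - 14)/(t*(t + 3))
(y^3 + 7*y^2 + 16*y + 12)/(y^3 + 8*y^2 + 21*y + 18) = (y + 2)/(y + 3)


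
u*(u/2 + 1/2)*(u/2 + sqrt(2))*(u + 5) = u^4/4 + sqrt(2)*u^3/2 + 3*u^3/2 + 5*u^2/4 + 3*sqrt(2)*u^2 + 5*sqrt(2)*u/2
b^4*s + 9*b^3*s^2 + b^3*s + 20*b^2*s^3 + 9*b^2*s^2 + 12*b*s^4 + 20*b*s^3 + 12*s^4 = (b + s)*(b + 2*s)*(b + 6*s)*(b*s + s)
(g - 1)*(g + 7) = g^2 + 6*g - 7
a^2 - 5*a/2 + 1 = (a - 2)*(a - 1/2)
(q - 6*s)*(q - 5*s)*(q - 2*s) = q^3 - 13*q^2*s + 52*q*s^2 - 60*s^3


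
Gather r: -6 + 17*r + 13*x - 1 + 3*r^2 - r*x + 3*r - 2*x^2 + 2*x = 3*r^2 + r*(20 - x) - 2*x^2 + 15*x - 7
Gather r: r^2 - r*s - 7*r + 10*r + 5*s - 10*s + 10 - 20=r^2 + r*(3 - s) - 5*s - 10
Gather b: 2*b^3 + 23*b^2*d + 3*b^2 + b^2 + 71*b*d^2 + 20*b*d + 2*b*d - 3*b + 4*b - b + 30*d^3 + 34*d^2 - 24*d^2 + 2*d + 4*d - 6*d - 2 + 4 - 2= 2*b^3 + b^2*(23*d + 4) + b*(71*d^2 + 22*d) + 30*d^3 + 10*d^2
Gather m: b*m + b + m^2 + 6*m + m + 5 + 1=b + m^2 + m*(b + 7) + 6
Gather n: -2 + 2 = 0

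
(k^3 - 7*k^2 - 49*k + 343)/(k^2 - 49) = k - 7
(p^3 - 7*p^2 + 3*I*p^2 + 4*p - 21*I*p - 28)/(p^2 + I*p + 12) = (p^2 - p*(7 + I) + 7*I)/(p - 3*I)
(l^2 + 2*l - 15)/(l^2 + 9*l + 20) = (l - 3)/(l + 4)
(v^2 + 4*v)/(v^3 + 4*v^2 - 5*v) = (v + 4)/(v^2 + 4*v - 5)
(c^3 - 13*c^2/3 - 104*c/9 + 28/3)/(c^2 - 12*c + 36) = (9*c^2 + 15*c - 14)/(9*(c - 6))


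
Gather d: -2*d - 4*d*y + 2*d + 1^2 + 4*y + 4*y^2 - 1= -4*d*y + 4*y^2 + 4*y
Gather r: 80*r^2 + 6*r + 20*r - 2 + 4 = 80*r^2 + 26*r + 2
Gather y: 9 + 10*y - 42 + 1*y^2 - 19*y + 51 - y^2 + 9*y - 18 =0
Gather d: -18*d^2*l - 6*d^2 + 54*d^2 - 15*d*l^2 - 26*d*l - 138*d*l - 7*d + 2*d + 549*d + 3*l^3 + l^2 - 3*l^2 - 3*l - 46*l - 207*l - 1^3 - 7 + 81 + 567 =d^2*(48 - 18*l) + d*(-15*l^2 - 164*l + 544) + 3*l^3 - 2*l^2 - 256*l + 640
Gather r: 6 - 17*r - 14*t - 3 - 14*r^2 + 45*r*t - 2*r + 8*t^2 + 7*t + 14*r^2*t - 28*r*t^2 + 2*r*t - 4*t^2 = r^2*(14*t - 14) + r*(-28*t^2 + 47*t - 19) + 4*t^2 - 7*t + 3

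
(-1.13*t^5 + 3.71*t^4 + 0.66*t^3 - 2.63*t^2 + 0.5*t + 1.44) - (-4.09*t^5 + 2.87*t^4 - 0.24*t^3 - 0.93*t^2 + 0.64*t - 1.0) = 2.96*t^5 + 0.84*t^4 + 0.9*t^3 - 1.7*t^2 - 0.14*t + 2.44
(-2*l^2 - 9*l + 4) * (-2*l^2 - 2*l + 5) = 4*l^4 + 22*l^3 - 53*l + 20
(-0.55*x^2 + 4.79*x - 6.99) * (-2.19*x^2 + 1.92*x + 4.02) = 1.2045*x^4 - 11.5461*x^3 + 22.2939*x^2 + 5.835*x - 28.0998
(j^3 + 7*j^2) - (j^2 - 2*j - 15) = j^3 + 6*j^2 + 2*j + 15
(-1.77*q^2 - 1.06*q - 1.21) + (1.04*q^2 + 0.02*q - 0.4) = -0.73*q^2 - 1.04*q - 1.61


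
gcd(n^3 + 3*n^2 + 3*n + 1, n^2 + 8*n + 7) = n + 1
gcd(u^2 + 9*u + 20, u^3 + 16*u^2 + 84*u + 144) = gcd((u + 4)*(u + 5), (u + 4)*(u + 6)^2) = u + 4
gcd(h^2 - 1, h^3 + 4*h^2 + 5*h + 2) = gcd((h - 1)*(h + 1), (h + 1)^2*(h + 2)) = h + 1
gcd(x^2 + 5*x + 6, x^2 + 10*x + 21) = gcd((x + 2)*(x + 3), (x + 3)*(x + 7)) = x + 3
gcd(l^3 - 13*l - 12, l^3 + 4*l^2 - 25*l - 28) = l^2 - 3*l - 4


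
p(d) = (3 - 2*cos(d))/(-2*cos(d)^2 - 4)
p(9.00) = -0.85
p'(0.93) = -0.50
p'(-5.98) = -0.14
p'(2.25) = 0.04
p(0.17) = -0.17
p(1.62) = -0.77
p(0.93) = -0.38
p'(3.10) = 0.01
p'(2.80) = 0.07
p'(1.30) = -0.61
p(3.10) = -0.83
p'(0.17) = -0.08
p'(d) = -4*(3 - 2*cos(d))*sin(d)*cos(d)/(-2*cos(d)^2 - 4)^2 + 2*sin(d)/(-2*cos(d)^2 - 4)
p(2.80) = -0.85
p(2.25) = -0.89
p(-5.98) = -0.19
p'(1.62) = -0.46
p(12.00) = -0.24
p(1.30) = -0.59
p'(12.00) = 0.28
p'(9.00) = 0.08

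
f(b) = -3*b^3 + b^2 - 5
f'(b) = -9*b^2 + 2*b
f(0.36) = -5.01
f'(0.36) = -0.45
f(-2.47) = 46.31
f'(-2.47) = -59.85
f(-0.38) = -4.69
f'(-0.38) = -2.06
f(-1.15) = 0.89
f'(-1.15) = -14.20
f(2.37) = -39.32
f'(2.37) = -45.81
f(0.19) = -4.98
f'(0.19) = 0.06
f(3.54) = -125.55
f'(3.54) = -105.70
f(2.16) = -30.57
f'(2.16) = -37.67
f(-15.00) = 10345.00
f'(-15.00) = -2055.00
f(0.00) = -5.00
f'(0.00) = 0.00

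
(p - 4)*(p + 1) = p^2 - 3*p - 4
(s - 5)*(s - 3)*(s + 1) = s^3 - 7*s^2 + 7*s + 15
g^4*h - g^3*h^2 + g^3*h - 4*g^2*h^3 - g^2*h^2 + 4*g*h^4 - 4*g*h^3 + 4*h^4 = (g - 2*h)*(g - h)*(g + 2*h)*(g*h + h)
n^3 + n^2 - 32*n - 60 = (n - 6)*(n + 2)*(n + 5)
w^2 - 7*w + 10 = (w - 5)*(w - 2)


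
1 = 1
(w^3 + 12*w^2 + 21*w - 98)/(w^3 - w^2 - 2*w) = (w^2 + 14*w + 49)/(w*(w + 1))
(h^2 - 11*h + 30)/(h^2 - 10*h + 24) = (h - 5)/(h - 4)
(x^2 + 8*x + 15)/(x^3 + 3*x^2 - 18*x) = (x^2 + 8*x + 15)/(x*(x^2 + 3*x - 18))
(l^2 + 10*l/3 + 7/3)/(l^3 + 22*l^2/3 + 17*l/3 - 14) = (l + 1)/(l^2 + 5*l - 6)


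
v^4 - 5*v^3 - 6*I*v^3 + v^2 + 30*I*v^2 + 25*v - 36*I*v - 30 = (v - 3)*(v - 2)*(v - 5*I)*(v - I)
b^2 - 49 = (b - 7)*(b + 7)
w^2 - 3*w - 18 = (w - 6)*(w + 3)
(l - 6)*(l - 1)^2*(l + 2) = l^4 - 6*l^3 - 3*l^2 + 20*l - 12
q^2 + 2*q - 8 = (q - 2)*(q + 4)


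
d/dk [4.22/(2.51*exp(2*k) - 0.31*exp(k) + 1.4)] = (1.3082 - 21.1844*exp(k))*exp(k)/(2.51*exp(2*k) - 0.31*exp(k) + 1.4)^2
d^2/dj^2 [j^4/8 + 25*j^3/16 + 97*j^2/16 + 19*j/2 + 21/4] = 3*j^2/2 + 75*j/8 + 97/8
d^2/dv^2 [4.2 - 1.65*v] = 0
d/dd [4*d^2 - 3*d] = 8*d - 3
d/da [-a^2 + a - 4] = 1 - 2*a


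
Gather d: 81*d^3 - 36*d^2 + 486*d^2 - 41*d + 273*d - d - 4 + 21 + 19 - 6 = 81*d^3 + 450*d^2 + 231*d + 30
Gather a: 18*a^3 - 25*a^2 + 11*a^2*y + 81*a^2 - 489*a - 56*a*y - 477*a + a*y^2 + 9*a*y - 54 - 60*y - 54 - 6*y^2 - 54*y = 18*a^3 + a^2*(11*y + 56) + a*(y^2 - 47*y - 966) - 6*y^2 - 114*y - 108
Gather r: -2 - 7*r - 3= -7*r - 5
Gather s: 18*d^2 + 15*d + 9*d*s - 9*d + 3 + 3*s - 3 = 18*d^2 + 6*d + s*(9*d + 3)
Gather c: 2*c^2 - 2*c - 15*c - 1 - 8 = 2*c^2 - 17*c - 9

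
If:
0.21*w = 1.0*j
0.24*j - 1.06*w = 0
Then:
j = 0.00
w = 0.00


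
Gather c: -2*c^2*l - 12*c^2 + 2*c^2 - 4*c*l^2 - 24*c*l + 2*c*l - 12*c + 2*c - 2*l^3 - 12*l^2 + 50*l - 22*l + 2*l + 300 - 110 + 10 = c^2*(-2*l - 10) + c*(-4*l^2 - 22*l - 10) - 2*l^3 - 12*l^2 + 30*l + 200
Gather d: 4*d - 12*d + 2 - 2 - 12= -8*d - 12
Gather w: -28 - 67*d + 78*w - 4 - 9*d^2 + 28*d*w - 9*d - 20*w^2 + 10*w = -9*d^2 - 76*d - 20*w^2 + w*(28*d + 88) - 32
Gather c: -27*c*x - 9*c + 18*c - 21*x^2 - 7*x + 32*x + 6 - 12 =c*(9 - 27*x) - 21*x^2 + 25*x - 6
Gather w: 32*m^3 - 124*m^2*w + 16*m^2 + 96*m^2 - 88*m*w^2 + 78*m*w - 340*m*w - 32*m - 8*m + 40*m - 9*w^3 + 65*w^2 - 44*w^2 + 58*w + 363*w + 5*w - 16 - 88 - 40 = 32*m^3 + 112*m^2 - 9*w^3 + w^2*(21 - 88*m) + w*(-124*m^2 - 262*m + 426) - 144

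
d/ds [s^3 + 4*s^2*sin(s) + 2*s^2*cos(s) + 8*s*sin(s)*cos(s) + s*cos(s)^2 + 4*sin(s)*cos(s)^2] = -2*s^2*sin(s) + 4*s^2*cos(s) + 3*s^2 + 8*s*sin(s) - s*sin(2*s) + 4*s*cos(s) + 8*s*cos(2*s) + 4*sin(2*s) + cos(s) + cos(2*s)/2 + 3*cos(3*s) + 1/2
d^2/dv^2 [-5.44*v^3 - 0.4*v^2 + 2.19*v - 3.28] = -32.64*v - 0.8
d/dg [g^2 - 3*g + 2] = 2*g - 3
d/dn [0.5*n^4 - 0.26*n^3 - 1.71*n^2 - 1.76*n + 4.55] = 2.0*n^3 - 0.78*n^2 - 3.42*n - 1.76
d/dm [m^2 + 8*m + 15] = 2*m + 8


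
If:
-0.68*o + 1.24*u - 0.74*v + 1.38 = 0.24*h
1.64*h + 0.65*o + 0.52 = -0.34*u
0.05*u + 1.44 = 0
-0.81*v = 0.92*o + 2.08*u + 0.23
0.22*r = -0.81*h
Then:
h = -134.21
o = 352.90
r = 494.15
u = -28.80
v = -327.15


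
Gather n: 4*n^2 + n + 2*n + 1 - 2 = 4*n^2 + 3*n - 1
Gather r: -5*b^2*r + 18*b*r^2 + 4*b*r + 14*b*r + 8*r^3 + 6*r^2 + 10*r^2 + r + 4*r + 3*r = 8*r^3 + r^2*(18*b + 16) + r*(-5*b^2 + 18*b + 8)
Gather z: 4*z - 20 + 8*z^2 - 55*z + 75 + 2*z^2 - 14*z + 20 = 10*z^2 - 65*z + 75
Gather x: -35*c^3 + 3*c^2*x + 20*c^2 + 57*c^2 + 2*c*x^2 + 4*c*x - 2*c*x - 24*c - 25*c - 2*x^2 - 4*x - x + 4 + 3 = -35*c^3 + 77*c^2 - 49*c + x^2*(2*c - 2) + x*(3*c^2 + 2*c - 5) + 7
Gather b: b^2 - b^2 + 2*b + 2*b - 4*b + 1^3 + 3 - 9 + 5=0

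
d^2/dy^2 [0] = 0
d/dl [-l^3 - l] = -3*l^2 - 1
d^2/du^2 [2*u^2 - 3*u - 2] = 4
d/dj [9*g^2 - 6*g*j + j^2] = -6*g + 2*j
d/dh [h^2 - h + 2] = 2*h - 1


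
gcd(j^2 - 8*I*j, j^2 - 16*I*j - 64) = j - 8*I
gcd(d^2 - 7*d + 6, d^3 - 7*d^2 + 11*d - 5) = d - 1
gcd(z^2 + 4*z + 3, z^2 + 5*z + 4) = z + 1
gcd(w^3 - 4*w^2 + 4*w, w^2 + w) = w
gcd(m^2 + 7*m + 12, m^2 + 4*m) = m + 4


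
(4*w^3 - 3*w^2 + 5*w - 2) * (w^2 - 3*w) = 4*w^5 - 15*w^4 + 14*w^3 - 17*w^2 + 6*w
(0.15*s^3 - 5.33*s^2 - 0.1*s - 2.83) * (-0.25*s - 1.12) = -0.0375*s^4 + 1.1645*s^3 + 5.9946*s^2 + 0.8195*s + 3.1696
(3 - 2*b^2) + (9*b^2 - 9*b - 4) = 7*b^2 - 9*b - 1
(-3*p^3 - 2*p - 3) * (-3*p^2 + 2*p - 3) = 9*p^5 - 6*p^4 + 15*p^3 + 5*p^2 + 9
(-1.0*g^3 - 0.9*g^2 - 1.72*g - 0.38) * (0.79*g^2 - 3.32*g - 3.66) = -0.79*g^5 + 2.609*g^4 + 5.2892*g^3 + 8.7042*g^2 + 7.5568*g + 1.3908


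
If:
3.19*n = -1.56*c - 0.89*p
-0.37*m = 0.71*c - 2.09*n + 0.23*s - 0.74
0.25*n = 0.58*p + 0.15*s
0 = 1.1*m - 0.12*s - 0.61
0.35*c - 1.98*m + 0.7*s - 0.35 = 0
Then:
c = 0.08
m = 0.87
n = 0.15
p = -0.69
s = 2.93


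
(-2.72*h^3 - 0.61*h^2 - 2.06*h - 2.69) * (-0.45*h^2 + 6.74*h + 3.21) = 1.224*h^5 - 18.0583*h^4 - 11.9156*h^3 - 14.632*h^2 - 24.7432*h - 8.6349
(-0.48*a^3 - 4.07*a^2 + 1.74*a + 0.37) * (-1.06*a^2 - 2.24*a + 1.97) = 0.5088*a^5 + 5.3894*a^4 + 6.3268*a^3 - 12.3077*a^2 + 2.599*a + 0.7289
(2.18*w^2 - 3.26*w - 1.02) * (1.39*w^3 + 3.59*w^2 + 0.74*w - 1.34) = 3.0302*w^5 + 3.2948*w^4 - 11.508*w^3 - 8.9954*w^2 + 3.6136*w + 1.3668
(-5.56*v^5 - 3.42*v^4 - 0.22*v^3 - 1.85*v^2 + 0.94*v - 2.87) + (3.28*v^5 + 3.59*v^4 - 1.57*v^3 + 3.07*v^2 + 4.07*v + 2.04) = -2.28*v^5 + 0.17*v^4 - 1.79*v^3 + 1.22*v^2 + 5.01*v - 0.83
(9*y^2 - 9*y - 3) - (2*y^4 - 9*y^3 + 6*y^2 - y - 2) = -2*y^4 + 9*y^3 + 3*y^2 - 8*y - 1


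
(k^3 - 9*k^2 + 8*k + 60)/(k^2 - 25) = (k^2 - 4*k - 12)/(k + 5)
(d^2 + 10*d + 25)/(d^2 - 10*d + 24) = (d^2 + 10*d + 25)/(d^2 - 10*d + 24)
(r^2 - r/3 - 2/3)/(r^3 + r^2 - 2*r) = (r + 2/3)/(r*(r + 2))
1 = 1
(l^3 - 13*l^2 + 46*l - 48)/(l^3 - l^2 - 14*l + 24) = (l - 8)/(l + 4)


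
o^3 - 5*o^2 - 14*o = o*(o - 7)*(o + 2)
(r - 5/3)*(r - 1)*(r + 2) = r^3 - 2*r^2/3 - 11*r/3 + 10/3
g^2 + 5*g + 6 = (g + 2)*(g + 3)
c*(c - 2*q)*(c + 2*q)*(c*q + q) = c^4*q + c^3*q - 4*c^2*q^3 - 4*c*q^3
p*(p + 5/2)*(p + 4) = p^3 + 13*p^2/2 + 10*p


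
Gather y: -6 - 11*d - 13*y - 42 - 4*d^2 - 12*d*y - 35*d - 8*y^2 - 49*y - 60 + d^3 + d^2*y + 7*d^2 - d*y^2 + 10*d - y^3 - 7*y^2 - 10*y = d^3 + 3*d^2 - 36*d - y^3 + y^2*(-d - 15) + y*(d^2 - 12*d - 72) - 108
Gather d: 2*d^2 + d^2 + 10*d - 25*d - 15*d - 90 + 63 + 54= 3*d^2 - 30*d + 27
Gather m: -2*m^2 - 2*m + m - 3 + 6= -2*m^2 - m + 3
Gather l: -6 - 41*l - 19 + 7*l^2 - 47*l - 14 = 7*l^2 - 88*l - 39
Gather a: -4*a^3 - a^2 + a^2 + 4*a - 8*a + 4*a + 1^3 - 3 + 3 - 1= -4*a^3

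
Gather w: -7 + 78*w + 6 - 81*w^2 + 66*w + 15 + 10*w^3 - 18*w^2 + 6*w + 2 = 10*w^3 - 99*w^2 + 150*w + 16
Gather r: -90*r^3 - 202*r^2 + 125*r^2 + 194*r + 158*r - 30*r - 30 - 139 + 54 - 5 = -90*r^3 - 77*r^2 + 322*r - 120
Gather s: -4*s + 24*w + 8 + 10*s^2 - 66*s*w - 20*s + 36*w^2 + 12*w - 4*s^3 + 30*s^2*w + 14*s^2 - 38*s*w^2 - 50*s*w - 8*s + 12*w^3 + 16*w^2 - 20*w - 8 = -4*s^3 + s^2*(30*w + 24) + s*(-38*w^2 - 116*w - 32) + 12*w^3 + 52*w^2 + 16*w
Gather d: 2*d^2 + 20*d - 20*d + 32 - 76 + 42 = 2*d^2 - 2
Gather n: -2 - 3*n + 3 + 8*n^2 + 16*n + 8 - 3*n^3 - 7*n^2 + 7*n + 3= -3*n^3 + n^2 + 20*n + 12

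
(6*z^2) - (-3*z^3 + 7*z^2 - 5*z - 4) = 3*z^3 - z^2 + 5*z + 4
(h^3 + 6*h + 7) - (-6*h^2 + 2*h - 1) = h^3 + 6*h^2 + 4*h + 8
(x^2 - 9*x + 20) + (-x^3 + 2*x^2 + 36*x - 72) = -x^3 + 3*x^2 + 27*x - 52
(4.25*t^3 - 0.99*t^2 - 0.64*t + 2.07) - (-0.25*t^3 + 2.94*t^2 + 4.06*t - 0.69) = 4.5*t^3 - 3.93*t^2 - 4.7*t + 2.76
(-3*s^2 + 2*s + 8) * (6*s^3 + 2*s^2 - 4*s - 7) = -18*s^5 + 6*s^4 + 64*s^3 + 29*s^2 - 46*s - 56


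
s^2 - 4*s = s*(s - 4)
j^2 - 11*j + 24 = (j - 8)*(j - 3)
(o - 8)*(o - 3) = o^2 - 11*o + 24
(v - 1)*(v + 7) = v^2 + 6*v - 7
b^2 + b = b*(b + 1)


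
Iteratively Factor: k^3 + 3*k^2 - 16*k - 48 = (k - 4)*(k^2 + 7*k + 12) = (k - 4)*(k + 3)*(k + 4)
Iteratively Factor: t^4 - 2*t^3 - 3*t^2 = (t + 1)*(t^3 - 3*t^2) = t*(t + 1)*(t^2 - 3*t) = t^2*(t + 1)*(t - 3)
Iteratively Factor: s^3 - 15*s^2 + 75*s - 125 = (s - 5)*(s^2 - 10*s + 25) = (s - 5)^2*(s - 5)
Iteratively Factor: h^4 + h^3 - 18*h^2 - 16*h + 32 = (h - 1)*(h^3 + 2*h^2 - 16*h - 32) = (h - 1)*(h + 2)*(h^2 - 16) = (h - 1)*(h + 2)*(h + 4)*(h - 4)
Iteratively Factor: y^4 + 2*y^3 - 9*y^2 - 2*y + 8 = (y - 2)*(y^3 + 4*y^2 - y - 4) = (y - 2)*(y + 4)*(y^2 - 1) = (y - 2)*(y - 1)*(y + 4)*(y + 1)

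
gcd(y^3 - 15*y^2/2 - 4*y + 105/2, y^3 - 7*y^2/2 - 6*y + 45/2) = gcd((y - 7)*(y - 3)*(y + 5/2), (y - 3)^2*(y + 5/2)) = y^2 - y/2 - 15/2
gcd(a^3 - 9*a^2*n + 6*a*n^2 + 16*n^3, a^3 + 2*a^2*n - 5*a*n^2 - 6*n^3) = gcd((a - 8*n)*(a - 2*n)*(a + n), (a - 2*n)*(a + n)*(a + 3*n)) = a^2 - a*n - 2*n^2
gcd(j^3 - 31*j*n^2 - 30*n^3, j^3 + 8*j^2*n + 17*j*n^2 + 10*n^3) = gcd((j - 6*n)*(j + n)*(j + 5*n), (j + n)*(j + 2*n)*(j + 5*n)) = j^2 + 6*j*n + 5*n^2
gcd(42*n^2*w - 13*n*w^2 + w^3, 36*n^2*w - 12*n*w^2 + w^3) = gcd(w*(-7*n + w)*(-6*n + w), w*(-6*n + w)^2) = -6*n*w + w^2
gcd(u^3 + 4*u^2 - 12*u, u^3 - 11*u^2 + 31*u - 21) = 1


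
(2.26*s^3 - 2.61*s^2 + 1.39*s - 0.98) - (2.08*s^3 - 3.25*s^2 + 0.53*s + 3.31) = 0.18*s^3 + 0.64*s^2 + 0.86*s - 4.29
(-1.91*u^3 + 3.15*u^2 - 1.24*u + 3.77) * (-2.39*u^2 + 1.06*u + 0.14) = 4.5649*u^5 - 9.5531*u^4 + 6.0352*u^3 - 9.8837*u^2 + 3.8226*u + 0.5278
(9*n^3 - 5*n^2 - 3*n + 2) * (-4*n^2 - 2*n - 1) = -36*n^5 + 2*n^4 + 13*n^3 + 3*n^2 - n - 2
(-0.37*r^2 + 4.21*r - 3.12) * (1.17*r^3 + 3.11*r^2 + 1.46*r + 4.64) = -0.4329*r^5 + 3.775*r^4 + 8.9025*r^3 - 5.2734*r^2 + 14.9792*r - 14.4768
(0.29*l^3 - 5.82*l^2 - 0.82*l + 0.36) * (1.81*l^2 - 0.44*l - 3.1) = 0.5249*l^5 - 10.6618*l^4 + 0.1776*l^3 + 19.0544*l^2 + 2.3836*l - 1.116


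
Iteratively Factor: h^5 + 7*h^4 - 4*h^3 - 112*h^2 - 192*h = (h)*(h^4 + 7*h^3 - 4*h^2 - 112*h - 192) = h*(h - 4)*(h^3 + 11*h^2 + 40*h + 48) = h*(h - 4)*(h + 4)*(h^2 + 7*h + 12) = h*(h - 4)*(h + 4)^2*(h + 3)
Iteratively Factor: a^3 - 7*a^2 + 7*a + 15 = (a - 3)*(a^2 - 4*a - 5) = (a - 3)*(a + 1)*(a - 5)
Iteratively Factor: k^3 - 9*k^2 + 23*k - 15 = (k - 1)*(k^2 - 8*k + 15) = (k - 3)*(k - 1)*(k - 5)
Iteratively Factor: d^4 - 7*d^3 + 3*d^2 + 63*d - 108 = (d - 4)*(d^3 - 3*d^2 - 9*d + 27) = (d - 4)*(d + 3)*(d^2 - 6*d + 9) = (d - 4)*(d - 3)*(d + 3)*(d - 3)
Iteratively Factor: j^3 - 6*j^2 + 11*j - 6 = (j - 2)*(j^2 - 4*j + 3) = (j - 2)*(j - 1)*(j - 3)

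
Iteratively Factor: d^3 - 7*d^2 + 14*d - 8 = (d - 4)*(d^2 - 3*d + 2) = (d - 4)*(d - 1)*(d - 2)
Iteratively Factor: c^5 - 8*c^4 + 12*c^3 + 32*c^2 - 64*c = (c + 2)*(c^4 - 10*c^3 + 32*c^2 - 32*c) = (c - 4)*(c + 2)*(c^3 - 6*c^2 + 8*c) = c*(c - 4)*(c + 2)*(c^2 - 6*c + 8) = c*(c - 4)^2*(c + 2)*(c - 2)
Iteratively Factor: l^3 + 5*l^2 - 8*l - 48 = (l + 4)*(l^2 + l - 12) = (l - 3)*(l + 4)*(l + 4)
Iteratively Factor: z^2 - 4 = (z + 2)*(z - 2)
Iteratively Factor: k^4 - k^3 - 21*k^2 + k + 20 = (k - 5)*(k^3 + 4*k^2 - k - 4) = (k - 5)*(k + 4)*(k^2 - 1) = (k - 5)*(k - 1)*(k + 4)*(k + 1)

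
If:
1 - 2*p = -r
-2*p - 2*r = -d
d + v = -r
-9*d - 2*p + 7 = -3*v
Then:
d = 11/20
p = 17/40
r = -3/20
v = -2/5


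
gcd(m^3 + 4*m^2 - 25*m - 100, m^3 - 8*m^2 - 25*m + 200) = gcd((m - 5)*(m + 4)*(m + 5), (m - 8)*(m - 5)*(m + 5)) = m^2 - 25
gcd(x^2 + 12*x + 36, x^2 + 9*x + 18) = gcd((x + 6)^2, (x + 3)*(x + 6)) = x + 6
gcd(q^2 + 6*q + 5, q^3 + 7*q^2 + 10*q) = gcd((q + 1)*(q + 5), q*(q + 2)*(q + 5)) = q + 5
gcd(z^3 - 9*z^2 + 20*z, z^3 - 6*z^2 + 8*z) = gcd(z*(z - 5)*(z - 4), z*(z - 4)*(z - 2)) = z^2 - 4*z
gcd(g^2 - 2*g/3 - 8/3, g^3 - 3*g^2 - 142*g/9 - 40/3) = g + 4/3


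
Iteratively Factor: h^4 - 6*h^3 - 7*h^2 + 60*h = (h - 4)*(h^3 - 2*h^2 - 15*h) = (h - 5)*(h - 4)*(h^2 + 3*h) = h*(h - 5)*(h - 4)*(h + 3)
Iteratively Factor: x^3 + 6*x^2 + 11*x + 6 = (x + 2)*(x^2 + 4*x + 3) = (x + 1)*(x + 2)*(x + 3)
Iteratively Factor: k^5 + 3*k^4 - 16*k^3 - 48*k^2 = (k + 4)*(k^4 - k^3 - 12*k^2) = (k + 3)*(k + 4)*(k^3 - 4*k^2) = k*(k + 3)*(k + 4)*(k^2 - 4*k) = k^2*(k + 3)*(k + 4)*(k - 4)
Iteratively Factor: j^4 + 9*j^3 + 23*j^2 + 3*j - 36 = (j + 3)*(j^3 + 6*j^2 + 5*j - 12) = (j + 3)^2*(j^2 + 3*j - 4) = (j - 1)*(j + 3)^2*(j + 4)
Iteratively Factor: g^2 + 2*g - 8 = (g - 2)*(g + 4)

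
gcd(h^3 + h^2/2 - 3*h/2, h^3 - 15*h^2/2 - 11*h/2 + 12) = h^2 + h/2 - 3/2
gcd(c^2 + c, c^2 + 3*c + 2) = c + 1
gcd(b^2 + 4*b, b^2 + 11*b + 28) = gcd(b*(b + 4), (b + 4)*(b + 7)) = b + 4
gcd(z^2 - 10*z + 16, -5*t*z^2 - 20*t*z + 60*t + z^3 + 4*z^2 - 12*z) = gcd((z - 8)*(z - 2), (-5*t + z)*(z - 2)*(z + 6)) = z - 2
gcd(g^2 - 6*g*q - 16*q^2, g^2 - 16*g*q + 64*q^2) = -g + 8*q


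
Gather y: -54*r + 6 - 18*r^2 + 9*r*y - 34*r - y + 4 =-18*r^2 - 88*r + y*(9*r - 1) + 10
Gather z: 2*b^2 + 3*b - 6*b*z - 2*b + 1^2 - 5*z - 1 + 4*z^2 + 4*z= 2*b^2 + b + 4*z^2 + z*(-6*b - 1)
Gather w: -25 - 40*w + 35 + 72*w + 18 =32*w + 28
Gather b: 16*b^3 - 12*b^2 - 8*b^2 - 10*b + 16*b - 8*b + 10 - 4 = 16*b^3 - 20*b^2 - 2*b + 6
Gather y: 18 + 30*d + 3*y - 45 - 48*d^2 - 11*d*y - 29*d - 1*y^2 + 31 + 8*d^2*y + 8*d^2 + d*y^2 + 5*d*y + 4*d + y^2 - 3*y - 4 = -40*d^2 + d*y^2 + 5*d + y*(8*d^2 - 6*d)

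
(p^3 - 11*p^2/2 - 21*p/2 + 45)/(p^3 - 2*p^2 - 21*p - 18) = (p - 5/2)/(p + 1)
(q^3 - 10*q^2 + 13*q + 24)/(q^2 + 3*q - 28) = (q^3 - 10*q^2 + 13*q + 24)/(q^2 + 3*q - 28)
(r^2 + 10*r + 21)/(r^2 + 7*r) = (r + 3)/r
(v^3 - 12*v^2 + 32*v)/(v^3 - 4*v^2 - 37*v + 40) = v*(v - 4)/(v^2 + 4*v - 5)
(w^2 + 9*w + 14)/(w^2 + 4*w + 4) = (w + 7)/(w + 2)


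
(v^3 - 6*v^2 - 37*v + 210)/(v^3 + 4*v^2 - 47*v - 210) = (v - 5)/(v + 5)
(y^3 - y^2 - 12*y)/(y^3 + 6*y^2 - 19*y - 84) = y/(y + 7)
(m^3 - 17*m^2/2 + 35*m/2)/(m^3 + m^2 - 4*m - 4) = m*(2*m^2 - 17*m + 35)/(2*(m^3 + m^2 - 4*m - 4))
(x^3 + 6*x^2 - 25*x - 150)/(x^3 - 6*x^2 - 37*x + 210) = (x + 5)/(x - 7)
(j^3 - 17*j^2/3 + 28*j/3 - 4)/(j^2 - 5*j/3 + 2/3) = (j^2 - 5*j + 6)/(j - 1)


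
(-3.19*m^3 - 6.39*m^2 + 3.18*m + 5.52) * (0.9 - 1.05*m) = 3.3495*m^4 + 3.8385*m^3 - 9.09*m^2 - 2.934*m + 4.968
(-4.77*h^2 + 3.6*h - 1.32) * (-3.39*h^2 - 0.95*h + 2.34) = 16.1703*h^4 - 7.6725*h^3 - 10.107*h^2 + 9.678*h - 3.0888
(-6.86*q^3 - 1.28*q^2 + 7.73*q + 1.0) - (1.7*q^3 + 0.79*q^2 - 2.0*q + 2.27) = -8.56*q^3 - 2.07*q^2 + 9.73*q - 1.27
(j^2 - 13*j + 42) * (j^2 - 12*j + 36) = j^4 - 25*j^3 + 234*j^2 - 972*j + 1512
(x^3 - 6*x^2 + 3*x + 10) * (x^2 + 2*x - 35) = x^5 - 4*x^4 - 44*x^3 + 226*x^2 - 85*x - 350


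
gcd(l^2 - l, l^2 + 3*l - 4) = l - 1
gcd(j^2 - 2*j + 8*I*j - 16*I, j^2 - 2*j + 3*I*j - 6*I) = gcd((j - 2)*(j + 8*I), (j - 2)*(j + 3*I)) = j - 2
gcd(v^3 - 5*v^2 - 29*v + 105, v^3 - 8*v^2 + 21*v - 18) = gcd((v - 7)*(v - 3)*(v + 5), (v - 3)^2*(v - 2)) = v - 3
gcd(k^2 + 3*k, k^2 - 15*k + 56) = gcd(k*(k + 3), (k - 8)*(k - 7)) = 1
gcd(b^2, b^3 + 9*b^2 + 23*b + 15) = 1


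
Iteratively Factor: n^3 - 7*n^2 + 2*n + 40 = (n + 2)*(n^2 - 9*n + 20) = (n - 5)*(n + 2)*(n - 4)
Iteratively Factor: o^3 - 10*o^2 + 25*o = (o - 5)*(o^2 - 5*o) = o*(o - 5)*(o - 5)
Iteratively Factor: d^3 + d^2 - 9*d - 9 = (d + 3)*(d^2 - 2*d - 3) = (d + 1)*(d + 3)*(d - 3)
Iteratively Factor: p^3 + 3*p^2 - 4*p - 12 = (p - 2)*(p^2 + 5*p + 6) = (p - 2)*(p + 3)*(p + 2)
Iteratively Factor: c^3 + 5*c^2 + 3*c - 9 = (c - 1)*(c^2 + 6*c + 9) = (c - 1)*(c + 3)*(c + 3)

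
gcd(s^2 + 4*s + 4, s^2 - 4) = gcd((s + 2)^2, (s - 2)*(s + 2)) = s + 2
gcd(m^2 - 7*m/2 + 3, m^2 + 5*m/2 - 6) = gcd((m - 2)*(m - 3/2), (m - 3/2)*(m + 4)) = m - 3/2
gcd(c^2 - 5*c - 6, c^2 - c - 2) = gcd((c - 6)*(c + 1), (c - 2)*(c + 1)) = c + 1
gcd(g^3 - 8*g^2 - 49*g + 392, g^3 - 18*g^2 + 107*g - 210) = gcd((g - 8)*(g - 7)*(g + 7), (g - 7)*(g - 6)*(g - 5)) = g - 7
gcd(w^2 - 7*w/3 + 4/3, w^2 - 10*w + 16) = 1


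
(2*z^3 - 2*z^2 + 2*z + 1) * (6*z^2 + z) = 12*z^5 - 10*z^4 + 10*z^3 + 8*z^2 + z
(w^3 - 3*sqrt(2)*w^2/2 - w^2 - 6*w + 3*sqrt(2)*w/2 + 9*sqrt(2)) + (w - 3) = w^3 - 3*sqrt(2)*w^2/2 - w^2 - 5*w + 3*sqrt(2)*w/2 - 3 + 9*sqrt(2)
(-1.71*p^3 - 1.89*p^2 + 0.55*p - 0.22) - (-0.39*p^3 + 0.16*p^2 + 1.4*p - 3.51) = -1.32*p^3 - 2.05*p^2 - 0.85*p + 3.29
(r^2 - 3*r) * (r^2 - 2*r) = r^4 - 5*r^3 + 6*r^2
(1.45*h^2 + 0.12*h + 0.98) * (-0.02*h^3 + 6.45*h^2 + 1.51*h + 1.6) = -0.029*h^5 + 9.3501*h^4 + 2.9439*h^3 + 8.8222*h^2 + 1.6718*h + 1.568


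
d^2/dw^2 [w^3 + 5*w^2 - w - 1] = 6*w + 10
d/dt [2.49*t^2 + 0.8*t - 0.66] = 4.98*t + 0.8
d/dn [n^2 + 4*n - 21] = 2*n + 4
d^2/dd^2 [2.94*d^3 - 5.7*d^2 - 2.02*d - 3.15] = 17.64*d - 11.4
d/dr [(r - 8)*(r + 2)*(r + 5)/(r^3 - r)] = (r^4 + 90*r^3 + 241*r^2 - 80)/(r^6 - 2*r^4 + r^2)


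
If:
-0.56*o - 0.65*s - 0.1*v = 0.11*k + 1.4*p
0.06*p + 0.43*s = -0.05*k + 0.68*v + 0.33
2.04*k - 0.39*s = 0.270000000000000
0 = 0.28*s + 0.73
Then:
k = -0.37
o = -28.5119047619048*v - 58.1259034863946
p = 11.3333333333333*v + 24.4895833333333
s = -2.61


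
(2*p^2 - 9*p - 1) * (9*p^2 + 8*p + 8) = 18*p^4 - 65*p^3 - 65*p^2 - 80*p - 8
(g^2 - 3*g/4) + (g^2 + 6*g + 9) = 2*g^2 + 21*g/4 + 9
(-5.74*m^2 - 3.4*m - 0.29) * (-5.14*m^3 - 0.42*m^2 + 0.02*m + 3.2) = 29.5036*m^5 + 19.8868*m^4 + 2.8038*m^3 - 18.3142*m^2 - 10.8858*m - 0.928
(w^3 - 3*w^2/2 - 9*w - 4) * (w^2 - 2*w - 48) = w^5 - 7*w^4/2 - 54*w^3 + 86*w^2 + 440*w + 192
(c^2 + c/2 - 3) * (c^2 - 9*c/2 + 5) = c^4 - 4*c^3 - c^2/4 + 16*c - 15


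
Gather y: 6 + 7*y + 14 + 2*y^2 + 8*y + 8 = 2*y^2 + 15*y + 28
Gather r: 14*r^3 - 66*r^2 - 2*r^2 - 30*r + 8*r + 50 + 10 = 14*r^3 - 68*r^2 - 22*r + 60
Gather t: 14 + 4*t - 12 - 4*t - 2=0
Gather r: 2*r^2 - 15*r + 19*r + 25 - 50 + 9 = 2*r^2 + 4*r - 16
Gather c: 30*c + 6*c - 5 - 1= 36*c - 6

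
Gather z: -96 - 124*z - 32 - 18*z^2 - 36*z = -18*z^2 - 160*z - 128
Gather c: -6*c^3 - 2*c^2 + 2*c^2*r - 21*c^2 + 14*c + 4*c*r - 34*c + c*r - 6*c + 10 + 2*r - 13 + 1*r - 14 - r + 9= -6*c^3 + c^2*(2*r - 23) + c*(5*r - 26) + 2*r - 8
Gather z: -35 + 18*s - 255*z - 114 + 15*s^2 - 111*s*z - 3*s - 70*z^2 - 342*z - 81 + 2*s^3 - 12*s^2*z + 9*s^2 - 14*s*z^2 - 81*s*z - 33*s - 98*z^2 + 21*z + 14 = 2*s^3 + 24*s^2 - 18*s + z^2*(-14*s - 168) + z*(-12*s^2 - 192*s - 576) - 216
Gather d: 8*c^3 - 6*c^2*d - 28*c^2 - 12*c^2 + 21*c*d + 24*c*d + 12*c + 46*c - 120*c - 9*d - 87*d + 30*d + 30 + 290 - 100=8*c^3 - 40*c^2 - 62*c + d*(-6*c^2 + 45*c - 66) + 220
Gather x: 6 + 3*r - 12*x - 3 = 3*r - 12*x + 3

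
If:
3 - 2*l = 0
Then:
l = 3/2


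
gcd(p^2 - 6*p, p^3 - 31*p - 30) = p - 6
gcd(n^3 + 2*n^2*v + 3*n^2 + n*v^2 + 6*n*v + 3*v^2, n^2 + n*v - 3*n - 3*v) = n + v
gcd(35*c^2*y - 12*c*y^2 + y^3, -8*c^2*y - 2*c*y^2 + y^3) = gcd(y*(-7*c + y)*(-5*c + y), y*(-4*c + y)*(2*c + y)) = y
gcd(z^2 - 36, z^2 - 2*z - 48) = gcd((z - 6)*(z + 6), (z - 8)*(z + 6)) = z + 6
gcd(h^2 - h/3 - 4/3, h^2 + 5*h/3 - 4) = h - 4/3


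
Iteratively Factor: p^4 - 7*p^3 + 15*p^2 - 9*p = (p - 3)*(p^3 - 4*p^2 + 3*p) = p*(p - 3)*(p^2 - 4*p + 3) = p*(p - 3)^2*(p - 1)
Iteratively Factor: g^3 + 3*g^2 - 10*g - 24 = (g + 4)*(g^2 - g - 6) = (g + 2)*(g + 4)*(g - 3)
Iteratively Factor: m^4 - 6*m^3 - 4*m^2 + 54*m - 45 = (m - 1)*(m^3 - 5*m^2 - 9*m + 45) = (m - 3)*(m - 1)*(m^2 - 2*m - 15) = (m - 3)*(m - 1)*(m + 3)*(m - 5)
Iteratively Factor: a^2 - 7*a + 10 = (a - 2)*(a - 5)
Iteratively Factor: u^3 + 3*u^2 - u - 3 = (u - 1)*(u^2 + 4*u + 3) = (u - 1)*(u + 1)*(u + 3)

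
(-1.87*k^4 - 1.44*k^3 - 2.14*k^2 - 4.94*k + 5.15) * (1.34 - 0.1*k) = 0.187*k^5 - 2.3618*k^4 - 1.7156*k^3 - 2.3736*k^2 - 7.1346*k + 6.901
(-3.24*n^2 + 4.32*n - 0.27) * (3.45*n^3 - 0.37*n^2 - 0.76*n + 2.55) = -11.178*n^5 + 16.1028*n^4 - 0.0674999999999999*n^3 - 11.4453*n^2 + 11.2212*n - 0.6885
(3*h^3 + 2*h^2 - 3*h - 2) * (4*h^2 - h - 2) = 12*h^5 + 5*h^4 - 20*h^3 - 9*h^2 + 8*h + 4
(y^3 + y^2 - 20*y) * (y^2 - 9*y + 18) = y^5 - 8*y^4 - 11*y^3 + 198*y^2 - 360*y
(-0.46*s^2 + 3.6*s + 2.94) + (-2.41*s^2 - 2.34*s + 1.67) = -2.87*s^2 + 1.26*s + 4.61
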